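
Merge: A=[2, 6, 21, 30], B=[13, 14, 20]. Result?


Compare heads, take smaller each step.
Merged: [2, 6, 13, 14, 20, 21, 30]


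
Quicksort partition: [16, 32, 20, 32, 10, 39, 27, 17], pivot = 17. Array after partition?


Elements <= 17 go left of pivot.
Result: [16, 10, 17, 32, 32, 39, 27, 20], pivot at index 2


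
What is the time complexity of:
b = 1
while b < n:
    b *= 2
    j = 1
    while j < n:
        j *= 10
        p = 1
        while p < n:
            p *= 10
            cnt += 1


Per nesting level: O(log n) * O(log n) * O(log n) = O((log n)^3)
Complexity: O((log n)^3)


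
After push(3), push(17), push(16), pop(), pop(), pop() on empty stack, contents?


push(3) -> [3]
push(17) -> [3, 17]
push(16) -> [3, 17, 16]
pop() returns 16 -> [3, 17]
pop() returns 17 -> [3]
pop() returns 3 -> []
Final stack (bottom to top): []


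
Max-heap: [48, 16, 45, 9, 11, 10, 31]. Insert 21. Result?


Append 21: [48, 16, 45, 9, 11, 10, 31, 21]
Bubble up: swap idx 7(21) with idx 3(9); swap idx 3(21) with idx 1(16)
Result: [48, 21, 45, 16, 11, 10, 31, 9]


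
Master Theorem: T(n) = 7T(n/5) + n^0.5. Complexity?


a=7, b=5, c=0.5. log_5(7)=1.209 > c=0.5. Case 1: O(n^log_b(a)) = O(n^1.209)
Complexity: O(n^1.209)


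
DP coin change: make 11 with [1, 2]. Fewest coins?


dp[0]=0; dp[i]=1+min(dp[i-c] for c in coins)
...dp[6]=3, dp[7]=4, dp[8]=4, dp[9]=5, dp[10]=5, dp[11]=6
Minimum coins for 11 = 6


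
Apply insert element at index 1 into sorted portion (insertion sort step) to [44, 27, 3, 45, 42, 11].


After one pass: [27, 44, 3, 45, 42, 11]


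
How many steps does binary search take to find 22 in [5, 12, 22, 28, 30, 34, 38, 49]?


Search for 22:
[0,7] mid=3 arr[3]=28
[0,2] mid=1 arr[1]=12
[2,2] mid=2 arr[2]=22
Total: 3 comparisons


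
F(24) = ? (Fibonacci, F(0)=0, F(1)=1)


F(n)=F(n-1)+F(n-2)
...F(22)=17711, F(23)=28657, F(24)=46368


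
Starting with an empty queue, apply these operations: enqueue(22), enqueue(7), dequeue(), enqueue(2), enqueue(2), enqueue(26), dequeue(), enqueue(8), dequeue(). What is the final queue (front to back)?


enqueue(22) -> [22]
enqueue(7) -> [22, 7]
dequeue() returns 22 -> [7]
enqueue(2) -> [7, 2]
enqueue(2) -> [7, 2, 2]
enqueue(26) -> [7, 2, 2, 26]
dequeue() returns 7 -> [2, 2, 26]
enqueue(8) -> [2, 2, 26, 8]
dequeue() returns 2 -> [2, 26, 8]
Final queue (front to back): [2, 26, 8]


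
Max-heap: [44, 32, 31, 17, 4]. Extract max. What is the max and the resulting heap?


Max = 44
Replace root with last, heapify down
Resulting heap: [32, 17, 31, 4]


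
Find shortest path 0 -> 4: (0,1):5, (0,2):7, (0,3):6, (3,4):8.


Dijkstra from 0:
Distances: {0: 0, 1: 5, 2: 7, 3: 6, 4: 14}
Shortest distance to 4 = 14, path = [0, 3, 4]


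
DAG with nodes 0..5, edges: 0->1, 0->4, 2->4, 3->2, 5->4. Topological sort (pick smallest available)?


Kahn's algorithm, process smallest node first
Order: [0, 1, 3, 2, 5, 4]


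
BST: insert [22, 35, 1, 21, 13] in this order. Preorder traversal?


Root = 22; build tree by BST insertion.
Preorder traversal: [22, 1, 21, 13, 35]


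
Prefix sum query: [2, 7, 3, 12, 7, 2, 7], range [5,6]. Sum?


Prefix sums: [0, 2, 9, 12, 24, 31, 33, 40]
Sum[5..6] = prefix[7] - prefix[5] = 40 - 31 = 9


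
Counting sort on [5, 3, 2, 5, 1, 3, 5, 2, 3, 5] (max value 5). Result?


Count array: [0, 1, 2, 3, 0, 4]
Reconstruct: [1, 2, 2, 3, 3, 3, 5, 5, 5, 5]


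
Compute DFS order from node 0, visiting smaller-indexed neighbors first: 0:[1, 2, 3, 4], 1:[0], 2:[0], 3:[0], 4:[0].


DFS stack-based: start with [0]
Visit order: [0, 1, 2, 3, 4]


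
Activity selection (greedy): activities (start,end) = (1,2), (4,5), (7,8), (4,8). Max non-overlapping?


Greedy: pick earliest-ending, then skip overlaps.
Selected (3 activities): [(1, 2), (4, 5), (7, 8)]


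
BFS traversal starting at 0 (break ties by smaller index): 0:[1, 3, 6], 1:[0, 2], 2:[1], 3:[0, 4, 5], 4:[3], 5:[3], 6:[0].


BFS queue: start with [0]
Visit order: [0, 1, 3, 6, 2, 4, 5]


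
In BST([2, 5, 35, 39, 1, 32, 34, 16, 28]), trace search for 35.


BST root = 2
Search for 35: compare at each node
Path: [2, 5, 35]


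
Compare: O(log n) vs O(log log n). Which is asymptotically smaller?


double-logarithmic grows slower than logarithmic
O(log log n) is asymptotically smaller; O(log n) grows faster


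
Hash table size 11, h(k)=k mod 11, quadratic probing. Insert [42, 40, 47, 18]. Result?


Insertions: 42->slot 9; 40->slot 7; 47->slot 3; 18->slot 8
Table: [None, None, None, 47, None, None, None, 40, 18, 42, None]


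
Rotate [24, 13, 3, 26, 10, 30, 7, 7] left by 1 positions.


Left rotate by 1: [13, 3, 26, 10, 30, 7, 7, 24]


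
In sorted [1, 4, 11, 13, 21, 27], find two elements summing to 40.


Two pointers: lo=0, hi=5
Found pair: (13, 27) summing to 40


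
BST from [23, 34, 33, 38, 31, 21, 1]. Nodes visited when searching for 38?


BST root = 23
Search for 38: compare at each node
Path: [23, 34, 38]


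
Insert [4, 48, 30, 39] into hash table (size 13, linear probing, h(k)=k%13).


Insertions: 4->slot 4; 48->slot 9; 30->slot 5; 39->slot 0
Table: [39, None, None, None, 4, 30, None, None, None, 48, None, None, None]


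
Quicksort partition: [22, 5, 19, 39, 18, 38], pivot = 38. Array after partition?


Elements <= 38 go left of pivot.
Result: [22, 5, 19, 18, 38, 39], pivot at index 4


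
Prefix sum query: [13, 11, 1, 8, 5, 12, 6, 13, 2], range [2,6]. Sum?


Prefix sums: [0, 13, 24, 25, 33, 38, 50, 56, 69, 71]
Sum[2..6] = prefix[7] - prefix[2] = 56 - 24 = 32


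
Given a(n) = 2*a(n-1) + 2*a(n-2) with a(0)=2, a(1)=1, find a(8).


Build bottom-up:
...a(6)=296, a(7)=808, a(8)=2*808+2*296=2208


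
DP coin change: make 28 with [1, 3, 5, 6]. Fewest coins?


dp[0]=0; dp[i]=1+min(dp[i-c] for c in coins)
...dp[23]=4, dp[24]=4, dp[25]=5, dp[26]=5, dp[27]=5, dp[28]=5
Minimum coins for 28 = 5


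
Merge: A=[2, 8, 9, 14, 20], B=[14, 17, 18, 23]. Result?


Compare heads, take smaller each step.
Merged: [2, 8, 9, 14, 14, 17, 18, 20, 23]


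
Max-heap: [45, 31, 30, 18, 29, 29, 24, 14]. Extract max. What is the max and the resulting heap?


Max = 45
Replace root with last, heapify down
Resulting heap: [31, 29, 30, 18, 14, 29, 24]


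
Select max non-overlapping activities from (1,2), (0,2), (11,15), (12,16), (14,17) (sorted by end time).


Greedy: pick earliest-ending, then skip overlaps.
Selected (2 activities): [(1, 2), (11, 15)]


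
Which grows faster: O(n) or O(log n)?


logarithmic grows slower than linear
O(log n) is asymptotically smaller; O(n) grows faster


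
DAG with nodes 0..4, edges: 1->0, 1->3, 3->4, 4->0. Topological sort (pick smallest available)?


Kahn's algorithm, process smallest node first
Order: [1, 2, 3, 4, 0]


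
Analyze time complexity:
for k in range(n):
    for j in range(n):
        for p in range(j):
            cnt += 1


Per nesting level: O(n) * O(n) * O(n) [triangular over j] = O(n^3)
Complexity: O(n^3)


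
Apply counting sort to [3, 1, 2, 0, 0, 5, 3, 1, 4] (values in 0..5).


Count array: [2, 2, 1, 2, 1, 1]
Reconstruct: [0, 0, 1, 1, 2, 3, 3, 4, 5]


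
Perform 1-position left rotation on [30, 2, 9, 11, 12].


Left rotate by 1: [2, 9, 11, 12, 30]


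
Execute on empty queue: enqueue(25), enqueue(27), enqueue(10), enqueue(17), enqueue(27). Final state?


enqueue(25) -> [25]
enqueue(27) -> [25, 27]
enqueue(10) -> [25, 27, 10]
enqueue(17) -> [25, 27, 10, 17]
enqueue(27) -> [25, 27, 10, 17, 27]
Final queue (front to back): [25, 27, 10, 17, 27]


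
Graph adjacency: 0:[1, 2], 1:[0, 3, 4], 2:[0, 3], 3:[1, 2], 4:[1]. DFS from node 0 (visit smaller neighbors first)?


DFS stack-based: start with [0]
Visit order: [0, 1, 3, 2, 4]


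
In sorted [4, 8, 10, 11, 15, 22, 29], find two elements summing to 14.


Two pointers: lo=0, hi=6
Found pair: (4, 10) summing to 14


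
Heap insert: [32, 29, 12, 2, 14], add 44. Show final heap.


Append 44: [32, 29, 12, 2, 14, 44]
Bubble up: swap idx 5(44) with idx 2(12); swap idx 2(44) with idx 0(32)
Result: [44, 29, 32, 2, 14, 12]


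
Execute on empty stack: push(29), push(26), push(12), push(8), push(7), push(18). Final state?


push(29) -> [29]
push(26) -> [29, 26]
push(12) -> [29, 26, 12]
push(8) -> [29, 26, 12, 8]
push(7) -> [29, 26, 12, 8, 7]
push(18) -> [29, 26, 12, 8, 7, 18]
Final stack (bottom to top): [29, 26, 12, 8, 7, 18]


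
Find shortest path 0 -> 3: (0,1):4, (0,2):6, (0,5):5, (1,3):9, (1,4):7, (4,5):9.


Dijkstra from 0:
Distances: {0: 0, 1: 4, 2: 6, 3: 13, 4: 11, 5: 5}
Shortest distance to 3 = 13, path = [0, 1, 3]


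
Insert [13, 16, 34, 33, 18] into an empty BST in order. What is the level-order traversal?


Root = 13; build tree by BST insertion.
Level-Order traversal: [13, 16, 34, 33, 18]


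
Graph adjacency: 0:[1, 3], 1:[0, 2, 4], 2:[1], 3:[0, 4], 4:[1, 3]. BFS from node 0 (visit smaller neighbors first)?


BFS queue: start with [0]
Visit order: [0, 1, 3, 2, 4]


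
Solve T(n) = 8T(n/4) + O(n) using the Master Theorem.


a=8, b=4, c=1. log_4(8)=1.5 > c=1. Case 1: O(n^log_b(a)) = O(n^1.500)
Complexity: O(n^1.500)


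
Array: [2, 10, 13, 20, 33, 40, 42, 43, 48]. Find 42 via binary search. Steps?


Search for 42:
[0,8] mid=4 arr[4]=33
[5,8] mid=6 arr[6]=42
Total: 2 comparisons


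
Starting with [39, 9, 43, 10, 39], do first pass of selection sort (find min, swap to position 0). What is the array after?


After one pass: [9, 39, 43, 10, 39]


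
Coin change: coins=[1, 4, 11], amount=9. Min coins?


dp[0]=0; dp[i]=1+min(dp[i-c] for c in coins)
...dp[4]=1, dp[5]=2, dp[6]=3, dp[7]=4, dp[8]=2, dp[9]=3
Minimum coins for 9 = 3


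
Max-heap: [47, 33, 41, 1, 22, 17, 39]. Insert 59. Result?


Append 59: [47, 33, 41, 1, 22, 17, 39, 59]
Bubble up: swap idx 7(59) with idx 3(1); swap idx 3(59) with idx 1(33); swap idx 1(59) with idx 0(47)
Result: [59, 47, 41, 33, 22, 17, 39, 1]


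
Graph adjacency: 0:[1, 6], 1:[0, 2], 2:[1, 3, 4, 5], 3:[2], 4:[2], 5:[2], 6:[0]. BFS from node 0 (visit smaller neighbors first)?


BFS queue: start with [0]
Visit order: [0, 1, 6, 2, 3, 4, 5]


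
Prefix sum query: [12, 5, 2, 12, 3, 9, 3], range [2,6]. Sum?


Prefix sums: [0, 12, 17, 19, 31, 34, 43, 46]
Sum[2..6] = prefix[7] - prefix[2] = 46 - 17 = 29


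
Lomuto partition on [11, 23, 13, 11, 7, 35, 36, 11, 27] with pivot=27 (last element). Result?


Elements <= 27 go left of pivot.
Result: [11, 23, 13, 11, 7, 11, 27, 35, 36], pivot at index 6


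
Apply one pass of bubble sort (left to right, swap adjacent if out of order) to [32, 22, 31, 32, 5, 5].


After one pass: [22, 31, 32, 5, 5, 32]


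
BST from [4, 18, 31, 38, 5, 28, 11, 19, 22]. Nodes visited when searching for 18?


BST root = 4
Search for 18: compare at each node
Path: [4, 18]


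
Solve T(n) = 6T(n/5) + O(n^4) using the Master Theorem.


a=6, b=5, c=4. log_5(6)=1.113 < c=4. Case 3: O(n^c) = O(n^4)
Complexity: O(n^4)


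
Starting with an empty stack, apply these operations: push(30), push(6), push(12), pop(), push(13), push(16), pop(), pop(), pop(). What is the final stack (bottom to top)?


push(30) -> [30]
push(6) -> [30, 6]
push(12) -> [30, 6, 12]
pop() returns 12 -> [30, 6]
push(13) -> [30, 6, 13]
push(16) -> [30, 6, 13, 16]
pop() returns 16 -> [30, 6, 13]
pop() returns 13 -> [30, 6]
pop() returns 6 -> [30]
Final stack (bottom to top): [30]


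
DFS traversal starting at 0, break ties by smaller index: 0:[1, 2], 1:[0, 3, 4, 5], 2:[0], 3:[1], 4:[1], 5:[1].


DFS stack-based: start with [0]
Visit order: [0, 1, 3, 4, 5, 2]


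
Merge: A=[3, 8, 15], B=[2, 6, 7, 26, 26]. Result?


Compare heads, take smaller each step.
Merged: [2, 3, 6, 7, 8, 15, 26, 26]


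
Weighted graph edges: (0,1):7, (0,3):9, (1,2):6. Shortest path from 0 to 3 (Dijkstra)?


Dijkstra from 0:
Distances: {0: 0, 1: 7, 2: 13, 3: 9}
Shortest distance to 3 = 9, path = [0, 3]


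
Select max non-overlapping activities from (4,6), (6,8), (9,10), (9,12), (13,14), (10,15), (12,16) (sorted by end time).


Greedy: pick earliest-ending, then skip overlaps.
Selected (4 activities): [(4, 6), (6, 8), (9, 10), (13, 14)]


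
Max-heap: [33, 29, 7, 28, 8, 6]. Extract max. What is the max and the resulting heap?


Max = 33
Replace root with last, heapify down
Resulting heap: [29, 28, 7, 6, 8]


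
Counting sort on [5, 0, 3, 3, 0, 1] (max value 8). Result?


Count array: [2, 1, 0, 2, 0, 1, 0, 0, 0]
Reconstruct: [0, 0, 1, 3, 3, 5]


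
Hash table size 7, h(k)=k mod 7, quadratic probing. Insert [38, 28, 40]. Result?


Insertions: 38->slot 3; 28->slot 0; 40->slot 5
Table: [28, None, None, 38, None, 40, None]


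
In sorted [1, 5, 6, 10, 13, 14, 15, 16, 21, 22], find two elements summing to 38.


Two pointers: lo=0, hi=9
Found pair: (16, 22) summing to 38


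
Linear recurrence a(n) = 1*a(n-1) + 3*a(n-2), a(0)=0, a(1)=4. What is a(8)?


Build bottom-up:
...a(6)=160, a(7)=388, a(8)=1*388+3*160=868


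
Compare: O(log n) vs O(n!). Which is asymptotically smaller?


logarithmic grows slower than factorial
O(log n) is asymptotically smaller; O(n!) grows faster


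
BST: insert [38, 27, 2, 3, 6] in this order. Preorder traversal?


Root = 38; build tree by BST insertion.
Preorder traversal: [38, 27, 2, 3, 6]


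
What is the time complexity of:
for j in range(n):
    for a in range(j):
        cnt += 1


Per nesting level: O(n) * O(n) [triangular over j] = O(n^2)
Complexity: O(n^2)


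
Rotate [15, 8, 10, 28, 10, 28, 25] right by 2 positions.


Right rotate by 2: [28, 25, 15, 8, 10, 28, 10]


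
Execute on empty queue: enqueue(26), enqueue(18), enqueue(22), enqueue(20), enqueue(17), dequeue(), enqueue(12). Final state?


enqueue(26) -> [26]
enqueue(18) -> [26, 18]
enqueue(22) -> [26, 18, 22]
enqueue(20) -> [26, 18, 22, 20]
enqueue(17) -> [26, 18, 22, 20, 17]
dequeue() returns 26 -> [18, 22, 20, 17]
enqueue(12) -> [18, 22, 20, 17, 12]
Final queue (front to back): [18, 22, 20, 17, 12]


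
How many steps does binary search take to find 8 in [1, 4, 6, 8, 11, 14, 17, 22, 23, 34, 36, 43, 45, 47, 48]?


Search for 8:
[0,14] mid=7 arr[7]=22
[0,6] mid=3 arr[3]=8
Total: 2 comparisons


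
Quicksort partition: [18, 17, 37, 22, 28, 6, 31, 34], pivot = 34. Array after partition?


Elements <= 34 go left of pivot.
Result: [18, 17, 22, 28, 6, 31, 34, 37], pivot at index 6


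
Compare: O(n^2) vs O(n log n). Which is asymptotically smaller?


linearithmic grows slower than quadratic
O(n log n) is asymptotically smaller; O(n^2) grows faster


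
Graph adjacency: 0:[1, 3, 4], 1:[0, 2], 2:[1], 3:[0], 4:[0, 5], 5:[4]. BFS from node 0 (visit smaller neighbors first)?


BFS queue: start with [0]
Visit order: [0, 1, 3, 4, 2, 5]


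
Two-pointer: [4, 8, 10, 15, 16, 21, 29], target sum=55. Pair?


Two pointers: lo=0, hi=6
No pair sums to 55


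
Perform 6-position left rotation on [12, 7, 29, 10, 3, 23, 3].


Left rotate by 6: [3, 12, 7, 29, 10, 3, 23]


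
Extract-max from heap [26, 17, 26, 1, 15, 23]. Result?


Max = 26
Replace root with last, heapify down
Resulting heap: [26, 17, 23, 1, 15]


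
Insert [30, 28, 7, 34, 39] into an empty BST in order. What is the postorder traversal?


Root = 30; build tree by BST insertion.
Postorder traversal: [7, 28, 39, 34, 30]


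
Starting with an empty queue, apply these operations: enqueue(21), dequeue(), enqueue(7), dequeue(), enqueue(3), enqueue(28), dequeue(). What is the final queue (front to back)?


enqueue(21) -> [21]
dequeue() returns 21 -> []
enqueue(7) -> [7]
dequeue() returns 7 -> []
enqueue(3) -> [3]
enqueue(28) -> [3, 28]
dequeue() returns 3 -> [28]
Final queue (front to back): [28]


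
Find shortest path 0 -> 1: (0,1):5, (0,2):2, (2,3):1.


Dijkstra from 0:
Distances: {0: 0, 1: 5, 2: 2, 3: 3}
Shortest distance to 1 = 5, path = [0, 1]


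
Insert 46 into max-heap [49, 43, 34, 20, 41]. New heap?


Append 46: [49, 43, 34, 20, 41, 46]
Bubble up: swap idx 5(46) with idx 2(34)
Result: [49, 43, 46, 20, 41, 34]


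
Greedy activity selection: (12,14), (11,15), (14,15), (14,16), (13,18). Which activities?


Greedy: pick earliest-ending, then skip overlaps.
Selected (2 activities): [(12, 14), (14, 15)]


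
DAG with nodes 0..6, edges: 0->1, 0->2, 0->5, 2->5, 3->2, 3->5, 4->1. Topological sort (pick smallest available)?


Kahn's algorithm, process smallest node first
Order: [0, 3, 2, 4, 1, 5, 6]


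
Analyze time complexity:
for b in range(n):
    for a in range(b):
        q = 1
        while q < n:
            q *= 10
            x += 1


Per nesting level: O(n) * O(n) [triangular over b] * O(log n) = O(n^2 log n)
Complexity: O(n^2 log n)


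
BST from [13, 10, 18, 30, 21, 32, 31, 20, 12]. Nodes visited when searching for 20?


BST root = 13
Search for 20: compare at each node
Path: [13, 18, 30, 21, 20]


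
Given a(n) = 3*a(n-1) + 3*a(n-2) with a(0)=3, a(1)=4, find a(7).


Build bottom-up:
...a(5)=1089, a(6)=4131, a(7)=3*4131+3*1089=15660


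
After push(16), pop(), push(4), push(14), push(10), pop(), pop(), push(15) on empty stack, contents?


push(16) -> [16]
pop() returns 16 -> []
push(4) -> [4]
push(14) -> [4, 14]
push(10) -> [4, 14, 10]
pop() returns 10 -> [4, 14]
pop() returns 14 -> [4]
push(15) -> [4, 15]
Final stack (bottom to top): [4, 15]


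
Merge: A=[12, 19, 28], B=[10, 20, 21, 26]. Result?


Compare heads, take smaller each step.
Merged: [10, 12, 19, 20, 21, 26, 28]


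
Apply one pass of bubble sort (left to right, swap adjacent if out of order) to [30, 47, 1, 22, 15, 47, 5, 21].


After one pass: [30, 1, 22, 15, 47, 5, 21, 47]


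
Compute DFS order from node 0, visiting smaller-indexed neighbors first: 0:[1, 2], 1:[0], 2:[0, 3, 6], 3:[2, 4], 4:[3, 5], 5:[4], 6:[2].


DFS stack-based: start with [0]
Visit order: [0, 1, 2, 3, 4, 5, 6]


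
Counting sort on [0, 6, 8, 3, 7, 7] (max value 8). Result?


Count array: [1, 0, 0, 1, 0, 0, 1, 2, 1]
Reconstruct: [0, 3, 6, 7, 7, 8]


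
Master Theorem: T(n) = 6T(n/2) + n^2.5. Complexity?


a=6, b=2, c=2.5. log_2(6)=2.585 > c=2.5. Case 1: O(n^log_b(a)) = O(n^2.585)
Complexity: O(n^2.585)


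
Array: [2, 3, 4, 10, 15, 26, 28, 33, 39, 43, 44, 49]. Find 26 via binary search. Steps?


Search for 26:
[0,11] mid=5 arr[5]=26
Total: 1 comparisons


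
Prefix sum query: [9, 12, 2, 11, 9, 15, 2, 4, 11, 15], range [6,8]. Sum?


Prefix sums: [0, 9, 21, 23, 34, 43, 58, 60, 64, 75, 90]
Sum[6..8] = prefix[9] - prefix[6] = 75 - 58 = 17


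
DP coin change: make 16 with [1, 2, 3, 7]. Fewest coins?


dp[0]=0; dp[i]=1+min(dp[i-c] for c in coins)
...dp[11]=3, dp[12]=3, dp[13]=3, dp[14]=2, dp[15]=3, dp[16]=3
Minimum coins for 16 = 3


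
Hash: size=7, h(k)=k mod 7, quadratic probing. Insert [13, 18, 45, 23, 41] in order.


Insertions: 13->slot 6; 18->slot 4; 45->slot 3; 23->slot 2; 41->slot 0
Table: [41, None, 23, 45, 18, None, 13]


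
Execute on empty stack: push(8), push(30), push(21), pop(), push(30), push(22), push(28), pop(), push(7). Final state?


push(8) -> [8]
push(30) -> [8, 30]
push(21) -> [8, 30, 21]
pop() returns 21 -> [8, 30]
push(30) -> [8, 30, 30]
push(22) -> [8, 30, 30, 22]
push(28) -> [8, 30, 30, 22, 28]
pop() returns 28 -> [8, 30, 30, 22]
push(7) -> [8, 30, 30, 22, 7]
Final stack (bottom to top): [8, 30, 30, 22, 7]


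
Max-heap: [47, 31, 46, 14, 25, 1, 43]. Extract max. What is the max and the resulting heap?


Max = 47
Replace root with last, heapify down
Resulting heap: [46, 31, 43, 14, 25, 1]


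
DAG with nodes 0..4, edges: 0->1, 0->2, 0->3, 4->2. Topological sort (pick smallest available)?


Kahn's algorithm, process smallest node first
Order: [0, 1, 3, 4, 2]


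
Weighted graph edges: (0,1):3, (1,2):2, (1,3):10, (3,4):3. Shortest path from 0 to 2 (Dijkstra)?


Dijkstra from 0:
Distances: {0: 0, 1: 3, 2: 5, 3: 13, 4: 16}
Shortest distance to 2 = 5, path = [0, 1, 2]


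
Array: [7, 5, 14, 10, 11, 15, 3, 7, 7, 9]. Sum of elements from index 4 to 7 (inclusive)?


Prefix sums: [0, 7, 12, 26, 36, 47, 62, 65, 72, 79, 88]
Sum[4..7] = prefix[8] - prefix[4] = 72 - 36 = 36


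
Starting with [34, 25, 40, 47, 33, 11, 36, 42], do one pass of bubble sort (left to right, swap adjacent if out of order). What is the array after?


After one pass: [25, 34, 40, 33, 11, 36, 42, 47]


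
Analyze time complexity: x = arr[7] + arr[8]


Analysis: constant-time operation, no loop
Complexity: O(1)


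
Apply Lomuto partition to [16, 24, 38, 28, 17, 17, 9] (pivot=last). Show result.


Elements <= 9 go left of pivot.
Result: [9, 24, 38, 28, 17, 17, 16], pivot at index 0


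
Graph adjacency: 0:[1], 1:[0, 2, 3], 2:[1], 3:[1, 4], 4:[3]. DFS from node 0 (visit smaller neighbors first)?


DFS stack-based: start with [0]
Visit order: [0, 1, 2, 3, 4]


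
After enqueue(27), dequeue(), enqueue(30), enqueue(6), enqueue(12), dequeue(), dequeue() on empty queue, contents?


enqueue(27) -> [27]
dequeue() returns 27 -> []
enqueue(30) -> [30]
enqueue(6) -> [30, 6]
enqueue(12) -> [30, 6, 12]
dequeue() returns 30 -> [6, 12]
dequeue() returns 6 -> [12]
Final queue (front to back): [12]


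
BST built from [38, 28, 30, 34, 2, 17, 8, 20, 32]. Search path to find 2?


BST root = 38
Search for 2: compare at each node
Path: [38, 28, 2]


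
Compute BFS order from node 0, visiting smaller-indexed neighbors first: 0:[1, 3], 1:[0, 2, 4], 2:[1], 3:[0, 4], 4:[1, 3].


BFS queue: start with [0]
Visit order: [0, 1, 3, 2, 4]


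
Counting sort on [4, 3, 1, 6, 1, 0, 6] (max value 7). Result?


Count array: [1, 2, 0, 1, 1, 0, 2, 0]
Reconstruct: [0, 1, 1, 3, 4, 6, 6]


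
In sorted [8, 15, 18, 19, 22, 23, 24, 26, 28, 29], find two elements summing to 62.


Two pointers: lo=0, hi=9
No pair sums to 62


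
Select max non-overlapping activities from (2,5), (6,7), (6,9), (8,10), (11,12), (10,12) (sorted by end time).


Greedy: pick earliest-ending, then skip overlaps.
Selected (4 activities): [(2, 5), (6, 7), (8, 10), (11, 12)]


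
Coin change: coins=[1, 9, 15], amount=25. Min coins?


dp[0]=0; dp[i]=1+min(dp[i-c] for c in coins)
...dp[20]=4, dp[21]=5, dp[22]=6, dp[23]=7, dp[24]=2, dp[25]=3
Minimum coins for 25 = 3


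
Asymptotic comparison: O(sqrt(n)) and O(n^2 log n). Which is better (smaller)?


sublinear grows slower than n^2 log n
O(sqrt(n)) is asymptotically smaller; O(n^2 log n) grows faster


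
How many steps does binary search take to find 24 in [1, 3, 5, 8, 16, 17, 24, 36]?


Search for 24:
[0,7] mid=3 arr[3]=8
[4,7] mid=5 arr[5]=17
[6,7] mid=6 arr[6]=24
Total: 3 comparisons


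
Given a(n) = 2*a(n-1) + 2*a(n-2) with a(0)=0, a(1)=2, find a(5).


Build bottom-up:
...a(3)=12, a(4)=32, a(5)=2*32+2*12=88


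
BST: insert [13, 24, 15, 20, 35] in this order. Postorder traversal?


Root = 13; build tree by BST insertion.
Postorder traversal: [20, 15, 35, 24, 13]


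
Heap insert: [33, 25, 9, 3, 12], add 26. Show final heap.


Append 26: [33, 25, 9, 3, 12, 26]
Bubble up: swap idx 5(26) with idx 2(9)
Result: [33, 25, 26, 3, 12, 9]


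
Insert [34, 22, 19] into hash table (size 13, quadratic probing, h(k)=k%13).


Insertions: 34->slot 8; 22->slot 9; 19->slot 6
Table: [None, None, None, None, None, None, 19, None, 34, 22, None, None, None]


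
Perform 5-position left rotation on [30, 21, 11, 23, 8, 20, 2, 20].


Left rotate by 5: [20, 2, 20, 30, 21, 11, 23, 8]


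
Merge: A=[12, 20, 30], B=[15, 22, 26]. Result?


Compare heads, take smaller each step.
Merged: [12, 15, 20, 22, 26, 30]


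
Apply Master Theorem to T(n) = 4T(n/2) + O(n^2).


a=4, b=2, c=2. log_2(4)=2 = c=2. Case 2: O(n^c log n) = O(n^2 log n)
Complexity: O(n^2 log n)


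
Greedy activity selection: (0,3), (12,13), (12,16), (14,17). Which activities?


Greedy: pick earliest-ending, then skip overlaps.
Selected (3 activities): [(0, 3), (12, 13), (14, 17)]


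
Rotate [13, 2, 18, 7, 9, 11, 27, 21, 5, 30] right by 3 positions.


Right rotate by 3: [21, 5, 30, 13, 2, 18, 7, 9, 11, 27]


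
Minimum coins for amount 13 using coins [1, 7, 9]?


dp[0]=0; dp[i]=1+min(dp[i-c] for c in coins)
...dp[8]=2, dp[9]=1, dp[10]=2, dp[11]=3, dp[12]=4, dp[13]=5
Minimum coins for 13 = 5


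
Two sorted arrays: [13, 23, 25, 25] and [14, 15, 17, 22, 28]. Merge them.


Compare heads, take smaller each step.
Merged: [13, 14, 15, 17, 22, 23, 25, 25, 28]


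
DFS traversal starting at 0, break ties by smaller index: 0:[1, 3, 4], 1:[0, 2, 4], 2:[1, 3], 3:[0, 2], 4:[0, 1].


DFS stack-based: start with [0]
Visit order: [0, 1, 2, 3, 4]


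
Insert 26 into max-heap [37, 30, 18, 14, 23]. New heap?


Append 26: [37, 30, 18, 14, 23, 26]
Bubble up: swap idx 5(26) with idx 2(18)
Result: [37, 30, 26, 14, 23, 18]


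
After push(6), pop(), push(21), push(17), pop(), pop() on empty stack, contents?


push(6) -> [6]
pop() returns 6 -> []
push(21) -> [21]
push(17) -> [21, 17]
pop() returns 17 -> [21]
pop() returns 21 -> []
Final stack (bottom to top): []


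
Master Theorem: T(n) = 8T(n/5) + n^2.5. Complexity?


a=8, b=5, c=2.5. log_5(8)=1.292 < c=2.5. Case 3: O(n^c) = O(n^2.500)
Complexity: O(n^2.500)


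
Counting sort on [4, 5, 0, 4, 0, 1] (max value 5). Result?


Count array: [2, 1, 0, 0, 2, 1]
Reconstruct: [0, 0, 1, 4, 4, 5]


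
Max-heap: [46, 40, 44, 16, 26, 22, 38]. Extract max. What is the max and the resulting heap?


Max = 46
Replace root with last, heapify down
Resulting heap: [44, 40, 38, 16, 26, 22]


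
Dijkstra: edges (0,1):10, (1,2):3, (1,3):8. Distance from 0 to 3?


Dijkstra from 0:
Distances: {0: 0, 1: 10, 2: 13, 3: 18}
Shortest distance to 3 = 18, path = [0, 1, 3]


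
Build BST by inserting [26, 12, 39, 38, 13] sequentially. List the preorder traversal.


Root = 26; build tree by BST insertion.
Preorder traversal: [26, 12, 13, 39, 38]


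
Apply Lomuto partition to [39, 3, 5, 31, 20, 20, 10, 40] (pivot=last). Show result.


Elements <= 40 go left of pivot.
Result: [39, 3, 5, 31, 20, 20, 10, 40], pivot at index 7


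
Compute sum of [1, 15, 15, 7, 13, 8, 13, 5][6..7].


Prefix sums: [0, 1, 16, 31, 38, 51, 59, 72, 77]
Sum[6..7] = prefix[8] - prefix[6] = 77 - 59 = 18


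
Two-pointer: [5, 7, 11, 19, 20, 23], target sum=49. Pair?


Two pointers: lo=0, hi=5
No pair sums to 49


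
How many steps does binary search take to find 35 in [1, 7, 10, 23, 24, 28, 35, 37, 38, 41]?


Search for 35:
[0,9] mid=4 arr[4]=24
[5,9] mid=7 arr[7]=37
[5,6] mid=5 arr[5]=28
[6,6] mid=6 arr[6]=35
Total: 4 comparisons


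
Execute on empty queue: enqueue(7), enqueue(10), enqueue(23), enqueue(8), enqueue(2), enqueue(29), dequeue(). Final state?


enqueue(7) -> [7]
enqueue(10) -> [7, 10]
enqueue(23) -> [7, 10, 23]
enqueue(8) -> [7, 10, 23, 8]
enqueue(2) -> [7, 10, 23, 8, 2]
enqueue(29) -> [7, 10, 23, 8, 2, 29]
dequeue() returns 7 -> [10, 23, 8, 2, 29]
Final queue (front to back): [10, 23, 8, 2, 29]


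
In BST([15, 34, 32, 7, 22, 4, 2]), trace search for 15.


BST root = 15
Search for 15: compare at each node
Path: [15]


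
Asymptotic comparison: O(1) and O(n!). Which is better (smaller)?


constant grows slower than factorial
O(1) is asymptotically smaller; O(n!) grows faster


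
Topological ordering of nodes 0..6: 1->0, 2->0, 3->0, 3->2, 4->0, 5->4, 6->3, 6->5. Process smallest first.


Kahn's algorithm, process smallest node first
Order: [1, 6, 3, 2, 5, 4, 0]


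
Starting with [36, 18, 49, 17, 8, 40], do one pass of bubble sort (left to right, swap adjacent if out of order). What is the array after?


After one pass: [18, 36, 17, 8, 40, 49]


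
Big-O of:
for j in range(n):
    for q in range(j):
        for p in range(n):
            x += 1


Per nesting level: O(n) * O(n) [triangular over j] * O(n) = O(n^3)
Complexity: O(n^3)


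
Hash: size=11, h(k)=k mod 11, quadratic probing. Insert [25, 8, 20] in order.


Insertions: 25->slot 3; 8->slot 8; 20->slot 9
Table: [None, None, None, 25, None, None, None, None, 8, 20, None]


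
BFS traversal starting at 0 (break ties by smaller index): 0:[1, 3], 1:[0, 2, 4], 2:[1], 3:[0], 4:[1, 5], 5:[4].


BFS queue: start with [0]
Visit order: [0, 1, 3, 2, 4, 5]


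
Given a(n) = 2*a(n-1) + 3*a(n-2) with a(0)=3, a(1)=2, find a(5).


Build bottom-up:
...a(3)=32, a(4)=103, a(5)=2*103+3*32=302


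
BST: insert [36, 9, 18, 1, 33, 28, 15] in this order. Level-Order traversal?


Root = 36; build tree by BST insertion.
Level-Order traversal: [36, 9, 1, 18, 15, 33, 28]


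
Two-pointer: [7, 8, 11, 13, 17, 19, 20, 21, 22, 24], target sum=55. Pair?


Two pointers: lo=0, hi=9
No pair sums to 55


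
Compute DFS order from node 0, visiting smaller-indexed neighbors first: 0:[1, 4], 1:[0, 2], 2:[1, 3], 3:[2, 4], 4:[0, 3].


DFS stack-based: start with [0]
Visit order: [0, 1, 2, 3, 4]


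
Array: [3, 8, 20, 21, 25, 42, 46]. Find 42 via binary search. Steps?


Search for 42:
[0,6] mid=3 arr[3]=21
[4,6] mid=5 arr[5]=42
Total: 2 comparisons


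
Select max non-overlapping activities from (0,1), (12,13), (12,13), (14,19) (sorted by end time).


Greedy: pick earliest-ending, then skip overlaps.
Selected (3 activities): [(0, 1), (12, 13), (14, 19)]


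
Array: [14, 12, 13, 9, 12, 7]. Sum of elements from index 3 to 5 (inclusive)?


Prefix sums: [0, 14, 26, 39, 48, 60, 67]
Sum[3..5] = prefix[6] - prefix[3] = 67 - 39 = 28


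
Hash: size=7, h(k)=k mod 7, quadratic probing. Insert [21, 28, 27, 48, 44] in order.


Insertions: 21->slot 0; 28->slot 1; 27->slot 6; 48->slot 3; 44->slot 2
Table: [21, 28, 44, 48, None, None, 27]


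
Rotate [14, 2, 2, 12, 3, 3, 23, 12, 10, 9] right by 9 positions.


Right rotate by 9: [2, 2, 12, 3, 3, 23, 12, 10, 9, 14]


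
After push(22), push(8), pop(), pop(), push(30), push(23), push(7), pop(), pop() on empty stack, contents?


push(22) -> [22]
push(8) -> [22, 8]
pop() returns 8 -> [22]
pop() returns 22 -> []
push(30) -> [30]
push(23) -> [30, 23]
push(7) -> [30, 23, 7]
pop() returns 7 -> [30, 23]
pop() returns 23 -> [30]
Final stack (bottom to top): [30]


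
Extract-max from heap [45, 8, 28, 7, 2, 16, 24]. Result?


Max = 45
Replace root with last, heapify down
Resulting heap: [28, 8, 24, 7, 2, 16]


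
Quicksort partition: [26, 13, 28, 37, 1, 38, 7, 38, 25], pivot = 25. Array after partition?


Elements <= 25 go left of pivot.
Result: [13, 1, 7, 25, 26, 38, 28, 38, 37], pivot at index 3


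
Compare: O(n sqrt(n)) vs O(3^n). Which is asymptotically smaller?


n^1.5 grows slower than exponential (base 3)
O(n sqrt(n)) is asymptotically smaller; O(3^n) grows faster


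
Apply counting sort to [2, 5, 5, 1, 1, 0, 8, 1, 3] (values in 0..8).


Count array: [1, 3, 1, 1, 0, 2, 0, 0, 1]
Reconstruct: [0, 1, 1, 1, 2, 3, 5, 5, 8]


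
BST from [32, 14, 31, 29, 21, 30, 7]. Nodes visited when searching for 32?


BST root = 32
Search for 32: compare at each node
Path: [32]


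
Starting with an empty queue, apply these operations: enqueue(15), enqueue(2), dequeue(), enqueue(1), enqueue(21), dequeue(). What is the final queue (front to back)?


enqueue(15) -> [15]
enqueue(2) -> [15, 2]
dequeue() returns 15 -> [2]
enqueue(1) -> [2, 1]
enqueue(21) -> [2, 1, 21]
dequeue() returns 2 -> [1, 21]
Final queue (front to back): [1, 21]


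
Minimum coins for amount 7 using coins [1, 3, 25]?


dp[0]=0; dp[i]=1+min(dp[i-c] for c in coins)
...dp[2]=2, dp[3]=1, dp[4]=2, dp[5]=3, dp[6]=2, dp[7]=3
Minimum coins for 7 = 3


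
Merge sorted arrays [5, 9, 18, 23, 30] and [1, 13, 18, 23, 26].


Compare heads, take smaller each step.
Merged: [1, 5, 9, 13, 18, 18, 23, 23, 26, 30]


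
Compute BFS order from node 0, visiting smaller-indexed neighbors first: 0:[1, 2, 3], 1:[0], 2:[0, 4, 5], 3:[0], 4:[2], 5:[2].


BFS queue: start with [0]
Visit order: [0, 1, 2, 3, 4, 5]


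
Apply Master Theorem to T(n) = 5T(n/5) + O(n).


a=5, b=5, c=1. log_5(5)=1 = c=1. Case 2: O(n^c log n) = O(n log n)
Complexity: O(n log n)


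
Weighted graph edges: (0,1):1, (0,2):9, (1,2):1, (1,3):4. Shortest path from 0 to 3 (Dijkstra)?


Dijkstra from 0:
Distances: {0: 0, 1: 1, 2: 2, 3: 5}
Shortest distance to 3 = 5, path = [0, 1, 3]


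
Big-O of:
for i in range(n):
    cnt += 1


Per nesting level: O(n) = O(n)
Complexity: O(n)


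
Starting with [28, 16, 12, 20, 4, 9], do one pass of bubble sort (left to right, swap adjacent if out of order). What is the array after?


After one pass: [16, 12, 20, 4, 9, 28]


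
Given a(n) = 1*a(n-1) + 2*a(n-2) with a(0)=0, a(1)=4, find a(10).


Build bottom-up:
...a(8)=340, a(9)=684, a(10)=1*684+2*340=1364


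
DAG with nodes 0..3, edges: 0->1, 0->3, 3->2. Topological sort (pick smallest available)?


Kahn's algorithm, process smallest node first
Order: [0, 1, 3, 2]


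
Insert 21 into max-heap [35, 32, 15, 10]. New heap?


Append 21: [35, 32, 15, 10, 21]
Bubble up: no swaps needed
Result: [35, 32, 15, 10, 21]


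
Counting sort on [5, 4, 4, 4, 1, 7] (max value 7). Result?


Count array: [0, 1, 0, 0, 3, 1, 0, 1]
Reconstruct: [1, 4, 4, 4, 5, 7]


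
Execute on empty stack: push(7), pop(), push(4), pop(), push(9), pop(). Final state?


push(7) -> [7]
pop() returns 7 -> []
push(4) -> [4]
pop() returns 4 -> []
push(9) -> [9]
pop() returns 9 -> []
Final stack (bottom to top): []


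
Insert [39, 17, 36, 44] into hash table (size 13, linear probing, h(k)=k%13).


Insertions: 39->slot 0; 17->slot 4; 36->slot 10; 44->slot 5
Table: [39, None, None, None, 17, 44, None, None, None, None, 36, None, None]


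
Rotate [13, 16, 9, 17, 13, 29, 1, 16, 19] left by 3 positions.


Left rotate by 3: [17, 13, 29, 1, 16, 19, 13, 16, 9]


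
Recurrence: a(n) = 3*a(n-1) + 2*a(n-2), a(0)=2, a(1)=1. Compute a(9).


Build bottom-up:
...a(7)=3743, a(8)=13331, a(9)=3*13331+2*3743=47479


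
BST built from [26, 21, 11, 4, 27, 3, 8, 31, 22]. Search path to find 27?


BST root = 26
Search for 27: compare at each node
Path: [26, 27]


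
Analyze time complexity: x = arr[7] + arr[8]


Analysis: constant-time operation, no loop
Complexity: O(1)


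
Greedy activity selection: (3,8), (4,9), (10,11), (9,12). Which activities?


Greedy: pick earliest-ending, then skip overlaps.
Selected (2 activities): [(3, 8), (10, 11)]


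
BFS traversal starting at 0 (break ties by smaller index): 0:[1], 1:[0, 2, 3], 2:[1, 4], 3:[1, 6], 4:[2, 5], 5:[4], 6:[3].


BFS queue: start with [0]
Visit order: [0, 1, 2, 3, 4, 6, 5]


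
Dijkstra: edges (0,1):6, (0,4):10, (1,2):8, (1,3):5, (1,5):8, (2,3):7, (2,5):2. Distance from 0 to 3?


Dijkstra from 0:
Distances: {0: 0, 1: 6, 2: 14, 3: 11, 4: 10, 5: 14}
Shortest distance to 3 = 11, path = [0, 1, 3]


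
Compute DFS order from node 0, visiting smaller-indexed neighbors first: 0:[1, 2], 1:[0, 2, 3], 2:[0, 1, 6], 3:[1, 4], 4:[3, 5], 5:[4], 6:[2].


DFS stack-based: start with [0]
Visit order: [0, 1, 2, 6, 3, 4, 5]


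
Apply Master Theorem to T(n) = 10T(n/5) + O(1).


a=10, b=5, c=0. log_5(10)=1.431 > c=0. Case 1: O(n^log_b(a)) = O(n^1.431)
Complexity: O(n^1.431)


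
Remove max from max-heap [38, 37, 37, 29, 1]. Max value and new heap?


Max = 38
Replace root with last, heapify down
Resulting heap: [37, 29, 37, 1]


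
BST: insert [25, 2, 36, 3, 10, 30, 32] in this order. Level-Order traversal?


Root = 25; build tree by BST insertion.
Level-Order traversal: [25, 2, 36, 3, 30, 10, 32]


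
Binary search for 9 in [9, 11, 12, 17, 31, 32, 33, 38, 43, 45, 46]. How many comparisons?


Search for 9:
[0,10] mid=5 arr[5]=32
[0,4] mid=2 arr[2]=12
[0,1] mid=0 arr[0]=9
Total: 3 comparisons


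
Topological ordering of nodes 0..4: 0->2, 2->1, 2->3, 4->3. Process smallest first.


Kahn's algorithm, process smallest node first
Order: [0, 2, 1, 4, 3]


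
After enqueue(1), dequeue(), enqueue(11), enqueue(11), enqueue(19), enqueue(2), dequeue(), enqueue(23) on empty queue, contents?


enqueue(1) -> [1]
dequeue() returns 1 -> []
enqueue(11) -> [11]
enqueue(11) -> [11, 11]
enqueue(19) -> [11, 11, 19]
enqueue(2) -> [11, 11, 19, 2]
dequeue() returns 11 -> [11, 19, 2]
enqueue(23) -> [11, 19, 2, 23]
Final queue (front to back): [11, 19, 2, 23]


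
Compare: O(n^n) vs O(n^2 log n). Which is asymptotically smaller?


n^2 log n grows slower than n^n
O(n^2 log n) is asymptotically smaller; O(n^n) grows faster


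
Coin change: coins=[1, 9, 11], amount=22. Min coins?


dp[0]=0; dp[i]=1+min(dp[i-c] for c in coins)
...dp[17]=7, dp[18]=2, dp[19]=3, dp[20]=2, dp[21]=3, dp[22]=2
Minimum coins for 22 = 2


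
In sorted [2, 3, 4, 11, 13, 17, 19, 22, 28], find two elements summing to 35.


Two pointers: lo=0, hi=8
Found pair: (13, 22) summing to 35


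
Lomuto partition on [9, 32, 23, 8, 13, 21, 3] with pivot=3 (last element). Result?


Elements <= 3 go left of pivot.
Result: [3, 32, 23, 8, 13, 21, 9], pivot at index 0


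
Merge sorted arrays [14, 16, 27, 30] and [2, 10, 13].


Compare heads, take smaller each step.
Merged: [2, 10, 13, 14, 16, 27, 30]


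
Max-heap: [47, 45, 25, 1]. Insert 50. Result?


Append 50: [47, 45, 25, 1, 50]
Bubble up: swap idx 4(50) with idx 1(45); swap idx 1(50) with idx 0(47)
Result: [50, 47, 25, 1, 45]


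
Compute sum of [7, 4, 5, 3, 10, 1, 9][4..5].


Prefix sums: [0, 7, 11, 16, 19, 29, 30, 39]
Sum[4..5] = prefix[6] - prefix[4] = 30 - 19 = 11


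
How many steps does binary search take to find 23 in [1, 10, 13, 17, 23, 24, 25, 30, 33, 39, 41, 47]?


Search for 23:
[0,11] mid=5 arr[5]=24
[0,4] mid=2 arr[2]=13
[3,4] mid=3 arr[3]=17
[4,4] mid=4 arr[4]=23
Total: 4 comparisons


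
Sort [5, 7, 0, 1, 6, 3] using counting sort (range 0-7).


Count array: [1, 1, 0, 1, 0, 1, 1, 1]
Reconstruct: [0, 1, 3, 5, 6, 7]


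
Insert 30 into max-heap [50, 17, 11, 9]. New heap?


Append 30: [50, 17, 11, 9, 30]
Bubble up: swap idx 4(30) with idx 1(17)
Result: [50, 30, 11, 9, 17]


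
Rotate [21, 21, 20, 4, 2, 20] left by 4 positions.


Left rotate by 4: [2, 20, 21, 21, 20, 4]


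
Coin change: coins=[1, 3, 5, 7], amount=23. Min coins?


dp[0]=0; dp[i]=1+min(dp[i-c] for c in coins)
...dp[18]=4, dp[19]=3, dp[20]=4, dp[21]=3, dp[22]=4, dp[23]=5
Minimum coins for 23 = 5


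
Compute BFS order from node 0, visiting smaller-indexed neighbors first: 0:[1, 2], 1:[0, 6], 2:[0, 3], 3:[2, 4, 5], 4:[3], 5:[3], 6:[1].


BFS queue: start with [0]
Visit order: [0, 1, 2, 6, 3, 4, 5]


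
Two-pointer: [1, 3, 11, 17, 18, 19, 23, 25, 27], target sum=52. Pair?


Two pointers: lo=0, hi=8
Found pair: (25, 27) summing to 52


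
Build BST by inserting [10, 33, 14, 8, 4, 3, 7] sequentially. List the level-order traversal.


Root = 10; build tree by BST insertion.
Level-Order traversal: [10, 8, 33, 4, 14, 3, 7]


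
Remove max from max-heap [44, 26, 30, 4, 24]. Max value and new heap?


Max = 44
Replace root with last, heapify down
Resulting heap: [30, 26, 24, 4]


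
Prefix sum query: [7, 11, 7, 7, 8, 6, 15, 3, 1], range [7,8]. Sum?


Prefix sums: [0, 7, 18, 25, 32, 40, 46, 61, 64, 65]
Sum[7..8] = prefix[9] - prefix[7] = 65 - 61 = 4


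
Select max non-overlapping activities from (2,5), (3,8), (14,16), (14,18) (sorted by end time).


Greedy: pick earliest-ending, then skip overlaps.
Selected (2 activities): [(2, 5), (14, 16)]
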